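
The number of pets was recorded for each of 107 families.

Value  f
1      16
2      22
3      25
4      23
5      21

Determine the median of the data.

3

Cumulative frequencies: 16, 38, 63, 86, 107
n = 107, so the median is the value in position (n+1)/2 = 54.
Position 54 falls at value 3.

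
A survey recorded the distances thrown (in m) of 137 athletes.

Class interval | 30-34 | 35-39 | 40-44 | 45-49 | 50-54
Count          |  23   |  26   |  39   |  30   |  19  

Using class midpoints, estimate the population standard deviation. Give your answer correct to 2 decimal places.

Midpoints: 32, 37, 42, 47, 52
n = 137, Σfm = 5734, mean = 41.8540
Σfm² = 245588
Σf(m − x̄)² = Σfm² − (Σfm)²/n = 245588 − 5734²/137 = 5597.0803
Population variance = 5597.0803 / 137 = 40.8546
Standard deviation = √40.8546 = 6.3918

6.39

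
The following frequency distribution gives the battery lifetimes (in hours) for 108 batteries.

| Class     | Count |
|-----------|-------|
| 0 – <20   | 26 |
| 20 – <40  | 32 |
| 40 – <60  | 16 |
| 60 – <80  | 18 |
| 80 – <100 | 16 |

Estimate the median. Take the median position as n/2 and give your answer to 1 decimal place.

Cumulative frequencies: 26, 58, 74, 92, 108
n = 108; position = n/2 = 54.
This falls in the class 20 – <40: L = 20, F = 26, f = 32, h = 20.
Median ≈ 20 + ((54 − 26) / 32) × 20 = 37.5000

37.5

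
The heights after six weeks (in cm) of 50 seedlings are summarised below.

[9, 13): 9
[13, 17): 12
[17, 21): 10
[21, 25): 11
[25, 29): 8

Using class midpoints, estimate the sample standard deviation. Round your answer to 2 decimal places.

5.45

Midpoints: 11, 15, 19, 23, 27
n = 50, Σfm = 938, mean = 18.7600
Σfm² = 19050
Σf(m − x̄)² = Σfm² − (Σfm)²/n = 19050 − 938²/50 = 1453.1200
Sample variance = 1453.1200 / 49 = 29.6555
Standard deviation = √29.6555 = 5.4457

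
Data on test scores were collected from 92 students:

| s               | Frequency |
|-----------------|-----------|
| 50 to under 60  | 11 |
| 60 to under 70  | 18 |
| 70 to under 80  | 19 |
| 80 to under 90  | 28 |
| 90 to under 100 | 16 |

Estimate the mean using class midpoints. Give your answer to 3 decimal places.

Midpoints: 55, 65, 75, 85, 95
Σfm = 11×55 + 18×65 + 19×75 + 28×85 + 16×95 = 7100
n = Σf = 92
Mean = 7100 / 92 = 77.1739

77.174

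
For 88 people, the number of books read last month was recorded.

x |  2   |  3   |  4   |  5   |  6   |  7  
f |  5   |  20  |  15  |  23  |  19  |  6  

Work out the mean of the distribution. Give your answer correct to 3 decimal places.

4.557

Values: 2, 3, 4, 5, 6, 7
Σfx = 5×2 + 20×3 + 15×4 + 23×5 + 19×6 + 6×7 = 401
n = Σf = 88
Mean = 401 / 88 = 4.5568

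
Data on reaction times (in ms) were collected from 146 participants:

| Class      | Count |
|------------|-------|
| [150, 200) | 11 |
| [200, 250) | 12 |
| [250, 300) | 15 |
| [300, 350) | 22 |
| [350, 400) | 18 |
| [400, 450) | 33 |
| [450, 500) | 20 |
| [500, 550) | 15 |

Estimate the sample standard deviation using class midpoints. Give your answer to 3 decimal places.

Midpoints: 175, 225, 275, 325, 375, 425, 475, 525
n = 146, Σfm = 54050, mean = 370.2055
Σfm² = 21541250
Σf(m − x̄)² = Σfm² − (Σfm)²/n = 21541250 − 54050²/146 = 1531643.8356
Sample variance = 1531643.8356 / 145 = 10563.0609
Standard deviation = √10563.0609 = 102.7768

102.777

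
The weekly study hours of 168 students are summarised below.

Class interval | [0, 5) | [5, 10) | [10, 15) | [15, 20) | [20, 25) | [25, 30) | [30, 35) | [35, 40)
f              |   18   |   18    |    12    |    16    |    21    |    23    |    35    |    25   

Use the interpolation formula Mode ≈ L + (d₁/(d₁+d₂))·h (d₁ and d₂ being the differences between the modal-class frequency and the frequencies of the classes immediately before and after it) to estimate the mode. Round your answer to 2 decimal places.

Modal class: [30, 35) (highest frequency 35).
d₁ = 35 − 23 = 12, d₂ = 35 − 25 = 10
Mode ≈ 30 + (12/(12+10)) × 5 = 30 + 2.7273 = 32.7273

32.73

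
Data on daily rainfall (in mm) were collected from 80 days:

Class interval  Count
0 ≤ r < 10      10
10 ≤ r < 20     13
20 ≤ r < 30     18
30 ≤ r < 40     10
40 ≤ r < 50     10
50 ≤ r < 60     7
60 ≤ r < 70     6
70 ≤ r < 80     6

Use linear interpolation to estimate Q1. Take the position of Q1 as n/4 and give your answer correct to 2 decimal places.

17.69

Cumulative frequencies: 10, 23, 41, 51, 61, 68, 74, 80
n = 80; position = n/4 = 20.
This falls in the class 10 ≤ r < 20: L = 10, F = 10, f = 13, h = 10.
Lower quartile ≈ 10 + ((20 − 10) / 13) × 10 = 17.6923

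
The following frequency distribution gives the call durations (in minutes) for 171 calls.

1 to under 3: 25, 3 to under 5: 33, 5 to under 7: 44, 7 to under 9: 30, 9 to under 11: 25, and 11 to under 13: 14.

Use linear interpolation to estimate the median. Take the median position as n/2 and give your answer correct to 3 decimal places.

6.250

Cumulative frequencies: 25, 58, 102, 132, 157, 171
n = 171; position = n/2 = 85.5.
This falls in the class 5 to under 7: L = 5, F = 58, f = 44, h = 2.
Median ≈ 5 + ((85.5 − 58) / 44) × 2 = 6.2500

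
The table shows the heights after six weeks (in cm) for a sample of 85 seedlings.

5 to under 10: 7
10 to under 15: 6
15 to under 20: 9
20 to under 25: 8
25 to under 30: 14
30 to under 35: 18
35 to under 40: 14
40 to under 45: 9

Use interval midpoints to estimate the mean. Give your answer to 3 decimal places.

Midpoints: 7.5, 12.5, 17.5, 22.5, 27.5, 32.5, 37.5, 42.5
Σfm = 7×7.5 + 6×12.5 + 9×17.5 + 8×22.5 + 14×27.5 + 18×32.5 + 14×37.5 + 9×42.5 = 2342.5
n = Σf = 85
Mean = 2342.5 / 85 = 27.5588

27.559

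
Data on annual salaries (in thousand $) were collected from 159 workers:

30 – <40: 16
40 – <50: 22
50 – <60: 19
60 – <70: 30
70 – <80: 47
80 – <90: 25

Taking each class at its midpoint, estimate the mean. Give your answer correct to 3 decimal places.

64.119

Midpoints: 35, 45, 55, 65, 75, 85
Σfm = 16×35 + 22×45 + 19×55 + 30×65 + 47×75 + 25×85 = 10195
n = Σf = 159
Mean = 10195 / 159 = 64.1195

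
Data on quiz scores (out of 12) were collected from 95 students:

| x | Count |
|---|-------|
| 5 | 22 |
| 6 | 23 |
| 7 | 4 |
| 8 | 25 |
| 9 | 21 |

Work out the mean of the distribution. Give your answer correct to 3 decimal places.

Values: 5, 6, 7, 8, 9
Σfx = 22×5 + 23×6 + 4×7 + 25×8 + 21×9 = 665
n = Σf = 95
Mean = 665 / 95 = 7.0000

7.000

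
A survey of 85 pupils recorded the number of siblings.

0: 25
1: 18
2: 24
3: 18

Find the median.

1

Cumulative frequencies: 25, 43, 67, 85
n = 85, so the median is the value in position (n+1)/2 = 43.
Position 43 falls at value 1.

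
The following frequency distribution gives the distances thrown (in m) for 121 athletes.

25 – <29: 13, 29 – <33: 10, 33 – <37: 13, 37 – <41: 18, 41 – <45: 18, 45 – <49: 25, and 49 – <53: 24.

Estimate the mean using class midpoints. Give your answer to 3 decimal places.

Midpoints: 27, 31, 35, 39, 43, 47, 51
Σfm = 13×27 + 10×31 + 13×35 + 18×39 + 18×43 + 25×47 + 24×51 = 4991
n = Σf = 121
Mean = 4991 / 121 = 41.2479

41.248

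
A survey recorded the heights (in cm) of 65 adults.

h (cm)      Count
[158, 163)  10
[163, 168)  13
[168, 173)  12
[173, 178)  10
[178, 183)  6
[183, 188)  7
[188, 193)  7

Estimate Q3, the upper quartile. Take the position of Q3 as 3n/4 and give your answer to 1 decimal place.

181.1

Cumulative frequencies: 10, 23, 35, 45, 51, 58, 65
n = 65; position = 3n/4 = 48.75.
This falls in the class [178, 183): L = 178, F = 45, f = 6, h = 5.
Upper quartile ≈ 178 + ((48.75 − 45) / 6) × 5 = 181.1250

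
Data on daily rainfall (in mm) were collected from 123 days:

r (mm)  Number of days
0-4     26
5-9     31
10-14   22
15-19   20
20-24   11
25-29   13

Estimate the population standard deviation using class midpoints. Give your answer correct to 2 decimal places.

Midpoints: 2, 7, 12, 17, 22, 27
n = 123, Σfm = 1466, mean = 11.9187
Σfm² = 25372
Σf(m − x̄)² = Σfm² − (Σfm)²/n = 25372 − 1466²/123 = 7899.1870
Population variance = 7899.1870 / 123 = 64.2210
Standard deviation = √64.2210 = 8.0138

8.01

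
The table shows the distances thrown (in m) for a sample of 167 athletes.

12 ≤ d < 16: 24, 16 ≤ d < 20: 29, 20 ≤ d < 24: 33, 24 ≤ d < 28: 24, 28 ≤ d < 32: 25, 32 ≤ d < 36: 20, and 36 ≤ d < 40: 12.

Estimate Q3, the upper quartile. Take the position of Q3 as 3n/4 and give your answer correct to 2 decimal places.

Cumulative frequencies: 24, 53, 86, 110, 135, 155, 167
n = 167; position = 3n/4 = 125.25.
This falls in the class 28 ≤ d < 32: L = 28, F = 110, f = 25, h = 4.
Upper quartile ≈ 28 + ((125.25 − 110) / 25) × 4 = 30.4400

30.44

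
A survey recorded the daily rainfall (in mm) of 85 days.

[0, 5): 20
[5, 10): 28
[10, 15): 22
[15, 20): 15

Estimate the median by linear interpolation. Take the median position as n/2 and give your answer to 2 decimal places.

9.02

Cumulative frequencies: 20, 48, 70, 85
n = 85; position = n/2 = 42.5.
This falls in the class [5, 10): L = 5, F = 20, f = 28, h = 5.
Median ≈ 5 + ((42.5 − 20) / 28) × 5 = 9.0179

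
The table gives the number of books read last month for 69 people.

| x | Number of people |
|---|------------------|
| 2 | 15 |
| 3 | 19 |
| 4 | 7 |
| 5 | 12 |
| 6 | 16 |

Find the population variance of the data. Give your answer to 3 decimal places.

2.241

Values: 2, 3, 4, 5, 6
n = 69, Σfx = 271, mean = 3.9275
Σfx² = 1219
Σf(x − x̄)² = Σfx² − (Σfx)²/n = 1219 − 271²/69 = 154.6377
Population variance = 154.6377 / 69 = 2.2411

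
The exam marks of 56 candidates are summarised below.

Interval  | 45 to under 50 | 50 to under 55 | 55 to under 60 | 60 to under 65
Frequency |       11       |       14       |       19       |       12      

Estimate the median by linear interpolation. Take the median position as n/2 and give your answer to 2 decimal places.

55.79

Cumulative frequencies: 11, 25, 44, 56
n = 56; position = n/2 = 28.
This falls in the class 55 to under 60: L = 55, F = 25, f = 19, h = 5.
Median ≈ 55 + ((28 − 25) / 19) × 5 = 55.7895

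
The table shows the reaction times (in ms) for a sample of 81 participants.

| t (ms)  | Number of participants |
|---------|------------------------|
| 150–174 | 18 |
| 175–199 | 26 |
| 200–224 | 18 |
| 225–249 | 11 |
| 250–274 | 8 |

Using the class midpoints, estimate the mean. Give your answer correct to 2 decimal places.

201.20

Midpoints: 162, 187, 212, 237, 262
Σfm = 18×162 + 26×187 + 18×212 + 11×237 + 8×262 = 16297
n = Σf = 81
Mean = 16297 / 81 = 201.1975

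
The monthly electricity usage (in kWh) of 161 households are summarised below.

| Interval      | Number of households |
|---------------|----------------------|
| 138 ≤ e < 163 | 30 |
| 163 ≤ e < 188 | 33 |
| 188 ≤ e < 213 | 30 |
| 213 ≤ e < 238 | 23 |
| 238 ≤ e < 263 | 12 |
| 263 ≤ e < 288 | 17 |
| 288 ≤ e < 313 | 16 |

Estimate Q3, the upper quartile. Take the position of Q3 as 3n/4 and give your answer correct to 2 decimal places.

Cumulative frequencies: 30, 63, 93, 116, 128, 145, 161
n = 161; position = 3n/4 = 120.75.
This falls in the class 238 ≤ e < 263: L = 238, F = 116, f = 12, h = 25.
Upper quartile ≈ 238 + ((120.75 − 116) / 12) × 25 = 247.8958

247.90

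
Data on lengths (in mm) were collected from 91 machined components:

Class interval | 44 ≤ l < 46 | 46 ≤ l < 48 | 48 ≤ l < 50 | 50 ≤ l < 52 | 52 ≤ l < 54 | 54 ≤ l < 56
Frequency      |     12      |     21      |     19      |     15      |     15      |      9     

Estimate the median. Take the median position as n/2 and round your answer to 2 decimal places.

49.32

Cumulative frequencies: 12, 33, 52, 67, 82, 91
n = 91; position = n/2 = 45.5.
This falls in the class 48 ≤ l < 50: L = 48, F = 33, f = 19, h = 2.
Median ≈ 48 + ((45.5 − 33) / 19) × 2 = 49.3158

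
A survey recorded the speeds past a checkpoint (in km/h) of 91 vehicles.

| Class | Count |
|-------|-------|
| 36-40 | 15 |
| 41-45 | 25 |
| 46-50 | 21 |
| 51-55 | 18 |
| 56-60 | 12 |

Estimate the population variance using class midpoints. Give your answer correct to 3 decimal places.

40.973

Midpoints: 38, 43, 48, 53, 58
n = 91, Σfm = 4303, mean = 47.2857
Σfm² = 207199
Σf(m − x̄)² = Σfm² − (Σfm)²/n = 207199 − 4303²/91 = 3728.5714
Population variance = 3728.5714 / 91 = 40.9733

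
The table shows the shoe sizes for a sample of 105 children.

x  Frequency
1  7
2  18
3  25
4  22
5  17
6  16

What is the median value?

4

Cumulative frequencies: 7, 25, 50, 72, 89, 105
n = 105, so the median is the value in position (n+1)/2 = 53.
Position 53 falls at value 4.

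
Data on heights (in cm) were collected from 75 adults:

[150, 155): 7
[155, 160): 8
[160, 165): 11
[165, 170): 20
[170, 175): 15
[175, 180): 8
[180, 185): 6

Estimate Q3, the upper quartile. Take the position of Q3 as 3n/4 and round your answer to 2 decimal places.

Cumulative frequencies: 7, 15, 26, 46, 61, 69, 75
n = 75; position = 3n/4 = 56.25.
This falls in the class [170, 175): L = 170, F = 46, f = 15, h = 5.
Upper quartile ≈ 170 + ((56.25 − 46) / 15) × 5 = 173.4167

173.42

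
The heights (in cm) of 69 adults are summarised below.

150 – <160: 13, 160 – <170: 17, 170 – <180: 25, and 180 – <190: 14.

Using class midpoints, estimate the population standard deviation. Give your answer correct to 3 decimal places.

Midpoints: 155, 165, 175, 185
n = 69, Σfm = 11785, mean = 170.7971
Σfm² = 2019925
Σf(m − x̄)² = Σfm² − (Σfm)²/n = 2019925 − 11785²/69 = 7081.1594
Population variance = 7081.1594 / 69 = 102.6255
Standard deviation = √102.6255 = 10.1304

10.130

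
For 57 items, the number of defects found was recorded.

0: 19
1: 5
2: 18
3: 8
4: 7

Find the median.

2

Cumulative frequencies: 19, 24, 42, 50, 57
n = 57, so the median is the value in position (n+1)/2 = 29.
Position 29 falls at value 2.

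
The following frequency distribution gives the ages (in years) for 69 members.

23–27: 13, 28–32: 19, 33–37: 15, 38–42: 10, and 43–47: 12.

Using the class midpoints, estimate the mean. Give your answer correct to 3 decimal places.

Midpoints: 25, 30, 35, 40, 45
Σfm = 13×25 + 19×30 + 15×35 + 10×40 + 12×45 = 2360
n = Σf = 69
Mean = 2360 / 69 = 34.2029

34.203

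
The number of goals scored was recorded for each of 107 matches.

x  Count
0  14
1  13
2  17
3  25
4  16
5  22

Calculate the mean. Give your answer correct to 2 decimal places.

2.77

Values: 0, 1, 2, 3, 4, 5
Σfx = 14×0 + 13×1 + 17×2 + 25×3 + 16×4 + 22×5 = 296
n = Σf = 107
Mean = 296 / 107 = 2.7664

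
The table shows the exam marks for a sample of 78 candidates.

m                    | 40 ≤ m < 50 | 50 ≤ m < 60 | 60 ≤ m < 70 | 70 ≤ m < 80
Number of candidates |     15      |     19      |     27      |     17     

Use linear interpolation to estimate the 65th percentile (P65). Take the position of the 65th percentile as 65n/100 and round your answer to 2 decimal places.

Cumulative frequencies: 15, 34, 61, 78
n = 78; position = 65n/100 = 50.7.
This falls in the class 60 ≤ m < 70: L = 60, F = 34, f = 27, h = 10.
65th percentile ≈ 60 + ((50.7 − 34) / 27) × 10 = 66.1852

66.19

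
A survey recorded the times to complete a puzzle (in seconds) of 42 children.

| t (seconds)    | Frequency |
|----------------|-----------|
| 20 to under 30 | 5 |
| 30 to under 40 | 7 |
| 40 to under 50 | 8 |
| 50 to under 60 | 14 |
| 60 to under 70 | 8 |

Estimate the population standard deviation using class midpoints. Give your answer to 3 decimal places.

12.815

Midpoints: 25, 35, 45, 55, 65
n = 42, Σfm = 2020, mean = 48.0952
Σfm² = 104050
Σf(m − x̄)² = Σfm² − (Σfm)²/n = 104050 − 2020²/42 = 6897.6190
Population variance = 6897.6190 / 42 = 164.2290
Standard deviation = √164.2290 = 12.8152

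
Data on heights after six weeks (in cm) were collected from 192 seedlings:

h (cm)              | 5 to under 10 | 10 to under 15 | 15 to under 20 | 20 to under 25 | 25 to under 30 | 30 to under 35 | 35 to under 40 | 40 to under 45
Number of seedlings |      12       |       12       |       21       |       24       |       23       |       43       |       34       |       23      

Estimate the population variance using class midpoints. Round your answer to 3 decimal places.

Midpoints: 7.5, 12.5, 17.5, 22.5, 27.5, 32.5, 37.5, 42.5
n = 192, Σfm = 5430, mean = 28.2812
Σfm² = 173300
Σf(m − x̄)² = Σfm² − (Σfm)²/n = 173300 − 5430²/192 = 19732.8125
Population variance = 19732.8125 / 192 = 102.7751

102.775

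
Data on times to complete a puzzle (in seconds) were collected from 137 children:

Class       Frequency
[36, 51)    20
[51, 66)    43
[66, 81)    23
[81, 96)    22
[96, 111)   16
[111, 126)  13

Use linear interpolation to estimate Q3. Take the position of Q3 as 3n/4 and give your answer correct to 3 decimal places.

92.420

Cumulative frequencies: 20, 63, 86, 108, 124, 137
n = 137; position = 3n/4 = 102.75.
This falls in the class [81, 96): L = 81, F = 86, f = 22, h = 15.
Upper quartile ≈ 81 + ((102.75 − 86) / 22) × 15 = 92.4205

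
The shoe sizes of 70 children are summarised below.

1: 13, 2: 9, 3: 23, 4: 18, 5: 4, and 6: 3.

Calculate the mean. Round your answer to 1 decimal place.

3.0

Values: 1, 2, 3, 4, 5, 6
Σfx = 13×1 + 9×2 + 23×3 + 18×4 + 4×5 + 3×6 = 210
n = Σf = 70
Mean = 210 / 70 = 3.0000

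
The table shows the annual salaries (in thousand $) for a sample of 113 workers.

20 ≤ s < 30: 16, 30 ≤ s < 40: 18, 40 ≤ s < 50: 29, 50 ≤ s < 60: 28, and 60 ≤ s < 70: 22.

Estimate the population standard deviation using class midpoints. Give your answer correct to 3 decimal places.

Midpoints: 25, 35, 45, 55, 65
n = 113, Σfm = 5305, mean = 46.9469
Σfm² = 268425
Σf(m − x̄)² = Σfm² − (Σfm)²/n = 268425 − 5305²/113 = 19371.6814
Population variance = 19371.6814 / 113 = 171.4308
Standard deviation = √171.4308 = 13.0932

13.093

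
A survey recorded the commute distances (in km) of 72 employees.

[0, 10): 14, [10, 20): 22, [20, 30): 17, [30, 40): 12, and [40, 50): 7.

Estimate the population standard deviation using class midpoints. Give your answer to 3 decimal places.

Midpoints: 5, 15, 25, 35, 45
n = 72, Σfm = 1560, mean = 21.6667
Σfm² = 44800
Σf(m − x̄)² = Σfm² − (Σfm)²/n = 44800 − 1560²/72 = 11000.0000
Population variance = 11000.0000 / 72 = 152.7778
Standard deviation = √152.7778 = 12.3603

12.360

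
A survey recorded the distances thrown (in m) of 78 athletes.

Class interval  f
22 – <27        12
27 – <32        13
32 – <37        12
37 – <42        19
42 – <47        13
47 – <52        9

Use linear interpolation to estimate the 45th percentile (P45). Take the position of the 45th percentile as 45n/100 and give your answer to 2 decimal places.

36.21

Cumulative frequencies: 12, 25, 37, 56, 69, 78
n = 78; position = 45n/100 = 35.1.
This falls in the class 32 – <37: L = 32, F = 25, f = 12, h = 5.
45th percentile ≈ 32 + ((35.1 − 25) / 12) × 5 = 36.2083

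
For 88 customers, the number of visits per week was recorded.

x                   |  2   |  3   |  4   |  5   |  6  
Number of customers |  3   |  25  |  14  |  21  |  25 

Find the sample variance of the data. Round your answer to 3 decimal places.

Values: 2, 3, 4, 5, 6
n = 88, Σfx = 392, mean = 4.4545
Σfx² = 1886
Σf(x − x̄)² = Σfx² − (Σfx)²/n = 1886 − 392²/88 = 139.8182
Sample variance = 139.8182 / 87 = 1.6071

1.607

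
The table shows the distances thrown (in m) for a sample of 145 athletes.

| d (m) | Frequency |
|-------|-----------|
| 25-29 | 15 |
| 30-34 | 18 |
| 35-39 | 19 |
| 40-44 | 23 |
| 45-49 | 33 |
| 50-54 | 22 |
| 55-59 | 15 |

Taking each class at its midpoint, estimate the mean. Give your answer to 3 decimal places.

42.759

Midpoints: 27, 32, 37, 42, 47, 52, 57
Σfm = 15×27 + 18×32 + 19×37 + 23×42 + 33×47 + 22×52 + 15×57 = 6200
n = Σf = 145
Mean = 6200 / 145 = 42.7586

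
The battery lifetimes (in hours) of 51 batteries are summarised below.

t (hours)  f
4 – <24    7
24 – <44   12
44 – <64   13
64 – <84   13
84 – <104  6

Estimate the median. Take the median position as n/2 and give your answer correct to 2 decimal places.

54.00

Cumulative frequencies: 7, 19, 32, 45, 51
n = 51; position = n/2 = 25.5.
This falls in the class 44 – <64: L = 44, F = 19, f = 13, h = 20.
Median ≈ 44 + ((25.5 − 19) / 13) × 20 = 54.0000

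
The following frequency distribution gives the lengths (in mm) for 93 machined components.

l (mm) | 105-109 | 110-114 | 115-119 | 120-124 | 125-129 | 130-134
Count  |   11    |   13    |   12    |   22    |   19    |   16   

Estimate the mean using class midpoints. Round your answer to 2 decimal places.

Midpoints: 107, 112, 117, 122, 127, 132
Σfm = 11×107 + 13×112 + 12×117 + 22×122 + 19×127 + 16×132 = 11246
n = Σf = 93
Mean = 11246 / 93 = 120.9247

120.92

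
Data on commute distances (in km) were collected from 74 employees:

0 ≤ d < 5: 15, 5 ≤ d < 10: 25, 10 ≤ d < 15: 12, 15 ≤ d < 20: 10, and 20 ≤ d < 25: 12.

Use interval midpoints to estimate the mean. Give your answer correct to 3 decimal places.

Midpoints: 2.5, 7.5, 12.5, 17.5, 22.5
Σfm = 15×2.5 + 25×7.5 + 12×12.5 + 10×17.5 + 12×22.5 = 820
n = Σf = 74
Mean = 820 / 74 = 11.0811

11.081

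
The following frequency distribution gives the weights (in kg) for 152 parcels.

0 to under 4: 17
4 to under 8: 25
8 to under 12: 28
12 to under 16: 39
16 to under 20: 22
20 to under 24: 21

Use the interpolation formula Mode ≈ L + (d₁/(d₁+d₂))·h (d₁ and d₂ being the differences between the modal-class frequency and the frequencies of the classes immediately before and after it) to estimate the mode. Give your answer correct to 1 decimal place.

Modal class: 12 to under 16 (highest frequency 39).
d₁ = 39 − 28 = 11, d₂ = 39 − 22 = 17
Mode ≈ 12 + (11/(11+17)) × 4 = 12 + 1.5714 = 13.5714

13.6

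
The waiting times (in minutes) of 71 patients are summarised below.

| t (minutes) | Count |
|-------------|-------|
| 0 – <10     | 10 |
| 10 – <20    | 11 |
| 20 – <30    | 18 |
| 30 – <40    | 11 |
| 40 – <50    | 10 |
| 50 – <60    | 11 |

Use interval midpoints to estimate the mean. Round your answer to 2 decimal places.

Midpoints: 5, 15, 25, 35, 45, 55
Σfm = 10×5 + 11×15 + 18×25 + 11×35 + 10×45 + 11×55 = 2105
n = Σf = 71
Mean = 2105 / 71 = 29.6479

29.65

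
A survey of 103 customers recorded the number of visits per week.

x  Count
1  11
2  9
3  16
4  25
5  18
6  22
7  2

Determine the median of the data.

4

Cumulative frequencies: 11, 20, 36, 61, 79, 101, 103
n = 103, so the median is the value in position (n+1)/2 = 52.
Position 52 falls at value 4.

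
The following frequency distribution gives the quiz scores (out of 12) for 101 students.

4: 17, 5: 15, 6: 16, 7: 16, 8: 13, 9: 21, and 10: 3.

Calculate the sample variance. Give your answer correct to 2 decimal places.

Values: 4, 5, 6, 7, 8, 9, 10
n = 101, Σfx = 674, mean = 6.6733
Σfx² = 4840
Σf(x − x̄)² = Σfx² − (Σfx)²/n = 4840 − 674²/101 = 342.2178
Sample variance = 342.2178 / 100 = 3.4222

3.42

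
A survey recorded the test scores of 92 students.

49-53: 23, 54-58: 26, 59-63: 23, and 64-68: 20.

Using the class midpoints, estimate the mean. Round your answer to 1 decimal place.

58.2

Midpoints: 51, 56, 61, 66
Σfm = 23×51 + 26×56 + 23×61 + 20×66 = 5352
n = Σf = 92
Mean = 5352 / 92 = 58.1739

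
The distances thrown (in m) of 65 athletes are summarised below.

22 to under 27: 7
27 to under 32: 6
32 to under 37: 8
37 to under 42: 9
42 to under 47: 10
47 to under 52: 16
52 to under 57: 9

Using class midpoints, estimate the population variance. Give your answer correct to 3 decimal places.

91.515

Midpoints: 24.5, 29.5, 34.5, 39.5, 44.5, 49.5, 54.5
n = 65, Σfm = 2707.5, mean = 41.6538
Σfm² = 118726.25
Σf(m − x̄)² = Σfm² − (Σfm)²/n = 118726.25 − 2707.5²/65 = 5948.4615
Population variance = 5948.4615 / 65 = 91.5148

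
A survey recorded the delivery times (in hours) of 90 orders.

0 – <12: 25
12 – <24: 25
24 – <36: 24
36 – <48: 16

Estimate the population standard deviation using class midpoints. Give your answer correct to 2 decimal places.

Midpoints: 6, 18, 30, 42
n = 90, Σfm = 1992, mean = 22.1333
Σfm² = 58824
Σf(m − x̄)² = Σfm² − (Σfm)²/n = 58824 − 1992²/90 = 14734.4000
Population variance = 14734.4000 / 90 = 163.7156
Standard deviation = √163.7156 = 12.7951

12.80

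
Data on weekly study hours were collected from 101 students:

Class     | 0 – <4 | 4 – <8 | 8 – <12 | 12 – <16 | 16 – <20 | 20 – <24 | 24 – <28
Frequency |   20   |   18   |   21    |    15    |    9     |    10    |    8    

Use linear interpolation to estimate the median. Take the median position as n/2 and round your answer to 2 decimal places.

10.38

Cumulative frequencies: 20, 38, 59, 74, 83, 93, 101
n = 101; position = n/2 = 50.5.
This falls in the class 8 – <12: L = 8, F = 38, f = 21, h = 4.
Median ≈ 8 + ((50.5 − 38) / 21) × 4 = 10.3810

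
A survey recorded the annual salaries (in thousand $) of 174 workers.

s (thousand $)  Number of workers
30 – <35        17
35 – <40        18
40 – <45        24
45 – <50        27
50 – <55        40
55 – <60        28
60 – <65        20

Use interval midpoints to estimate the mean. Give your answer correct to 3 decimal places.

Midpoints: 32.5, 37.5, 42.5, 47.5, 52.5, 57.5, 62.5
Σfm = 17×32.5 + 18×37.5 + 24×42.5 + 27×47.5 + 40×52.5 + 28×57.5 + 20×62.5 = 8490
n = Σf = 174
Mean = 8490 / 174 = 48.7931

48.793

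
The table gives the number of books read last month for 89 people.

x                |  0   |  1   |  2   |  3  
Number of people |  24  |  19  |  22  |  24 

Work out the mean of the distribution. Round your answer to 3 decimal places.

1.517

Values: 0, 1, 2, 3
Σfx = 24×0 + 19×1 + 22×2 + 24×3 = 135
n = Σf = 89
Mean = 135 / 89 = 1.5169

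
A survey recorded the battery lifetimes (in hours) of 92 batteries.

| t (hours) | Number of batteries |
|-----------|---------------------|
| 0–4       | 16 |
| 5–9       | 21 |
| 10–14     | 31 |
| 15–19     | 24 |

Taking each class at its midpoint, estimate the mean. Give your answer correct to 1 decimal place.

10.4

Midpoints: 2, 7, 12, 17
Σfm = 16×2 + 21×7 + 31×12 + 24×17 = 959
n = Σf = 92
Mean = 959 / 92 = 10.4239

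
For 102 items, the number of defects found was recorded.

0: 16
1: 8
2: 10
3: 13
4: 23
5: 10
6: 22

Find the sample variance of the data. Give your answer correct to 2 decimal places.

Values: 0, 1, 2, 3, 4, 5, 6
n = 102, Σfx = 341, mean = 3.3431
Σfx² = 1575
Σf(x − x̄)² = Σfx² − (Σfx)²/n = 1575 − 341²/102 = 434.9902
Sample variance = 434.9902 / 101 = 4.3068

4.31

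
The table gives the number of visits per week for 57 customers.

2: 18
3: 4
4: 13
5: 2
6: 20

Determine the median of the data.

4

Cumulative frequencies: 18, 22, 35, 37, 57
n = 57, so the median is the value in position (n+1)/2 = 29.
Position 29 falls at value 4.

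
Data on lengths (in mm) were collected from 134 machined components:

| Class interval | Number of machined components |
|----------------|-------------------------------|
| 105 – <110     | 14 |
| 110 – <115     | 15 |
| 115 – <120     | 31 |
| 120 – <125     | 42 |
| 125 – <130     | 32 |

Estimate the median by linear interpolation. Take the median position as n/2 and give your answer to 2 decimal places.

Cumulative frequencies: 14, 29, 60, 102, 134
n = 134; position = n/2 = 67.
This falls in the class 120 – <125: L = 120, F = 60, f = 42, h = 5.
Median ≈ 120 + ((67 − 60) / 42) × 5 = 120.8333

120.83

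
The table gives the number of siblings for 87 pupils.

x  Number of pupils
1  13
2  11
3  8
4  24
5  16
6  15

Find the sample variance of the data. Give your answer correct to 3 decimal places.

Values: 1, 2, 3, 4, 5, 6
n = 87, Σfx = 325, mean = 3.7356
Σfx² = 1453
Σf(x − x̄)² = Σfx² − (Σfx)²/n = 1453 − 325²/87 = 238.9195
Sample variance = 238.9195 / 86 = 2.7781

2.778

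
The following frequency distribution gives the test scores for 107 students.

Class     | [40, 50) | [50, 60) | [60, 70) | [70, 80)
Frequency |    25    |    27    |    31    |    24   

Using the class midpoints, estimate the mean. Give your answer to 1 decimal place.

Midpoints: 45, 55, 65, 75
Σfm = 25×45 + 27×55 + 31×65 + 24×75 = 6425
n = Σf = 107
Mean = 6425 / 107 = 60.0467

60.0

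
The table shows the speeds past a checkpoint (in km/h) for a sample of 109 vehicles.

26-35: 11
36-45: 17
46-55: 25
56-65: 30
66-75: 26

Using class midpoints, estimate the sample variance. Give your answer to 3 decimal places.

164.849

Midpoints: 30.5, 40.5, 50.5, 60.5, 70.5
n = 109, Σfm = 5934.5, mean = 54.4450
Σfm² = 340907.25
Σf(m − x̄)² = Σfm² − (Σfm)²/n = 340907.25 − 5934.5²/109 = 17803.6697
Sample variance = 17803.6697 / 108 = 164.8488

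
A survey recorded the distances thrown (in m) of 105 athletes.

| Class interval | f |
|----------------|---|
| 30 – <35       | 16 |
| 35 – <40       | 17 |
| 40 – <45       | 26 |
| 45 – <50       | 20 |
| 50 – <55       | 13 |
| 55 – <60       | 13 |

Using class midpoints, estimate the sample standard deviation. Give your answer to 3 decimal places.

7.870

Midpoints: 32.5, 37.5, 42.5, 47.5, 52.5, 57.5
n = 105, Σfm = 4642.5, mean = 44.2143
Σfm² = 211706.25
Σf(m − x̄)² = Σfm² − (Σfm)²/n = 211706.25 − 4642.5²/105 = 6441.4286
Sample variance = 6441.4286 / 104 = 61.9368
Standard deviation = √61.9368 = 7.8700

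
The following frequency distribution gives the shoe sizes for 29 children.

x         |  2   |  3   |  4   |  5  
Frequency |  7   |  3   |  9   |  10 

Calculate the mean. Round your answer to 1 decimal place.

3.8

Values: 2, 3, 4, 5
Σfx = 7×2 + 3×3 + 9×4 + 10×5 = 109
n = Σf = 29
Mean = 109 / 29 = 3.7586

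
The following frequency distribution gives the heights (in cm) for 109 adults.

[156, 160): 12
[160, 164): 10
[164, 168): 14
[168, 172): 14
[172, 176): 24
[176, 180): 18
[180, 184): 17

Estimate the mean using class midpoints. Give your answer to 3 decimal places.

171.505

Midpoints: 158, 162, 166, 170, 174, 178, 182
Σfm = 12×158 + 10×162 + 14×166 + 14×170 + 24×174 + 18×178 + 17×182 = 18694
n = Σf = 109
Mean = 18694 / 109 = 171.5046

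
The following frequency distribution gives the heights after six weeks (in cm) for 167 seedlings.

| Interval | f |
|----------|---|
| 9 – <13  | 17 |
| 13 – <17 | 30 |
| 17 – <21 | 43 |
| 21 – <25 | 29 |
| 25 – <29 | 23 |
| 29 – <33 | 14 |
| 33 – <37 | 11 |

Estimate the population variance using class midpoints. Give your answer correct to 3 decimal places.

44.518

Midpoints: 11, 15, 19, 23, 27, 31, 35
n = 167, Σfm = 3561, mean = 21.3234
Σfm² = 83367
Σf(m − x̄)² = Σfm² − (Σfm)²/n = 83367 − 3561²/167 = 7434.5389
Population variance = 7434.5389 / 167 = 44.5182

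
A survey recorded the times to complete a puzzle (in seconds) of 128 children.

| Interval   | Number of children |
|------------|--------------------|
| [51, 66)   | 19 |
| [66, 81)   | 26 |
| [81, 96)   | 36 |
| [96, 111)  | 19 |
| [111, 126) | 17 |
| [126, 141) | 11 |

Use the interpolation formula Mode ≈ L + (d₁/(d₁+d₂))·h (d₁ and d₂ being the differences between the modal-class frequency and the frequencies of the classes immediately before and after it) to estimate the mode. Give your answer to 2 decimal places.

Modal class: [81, 96) (highest frequency 36).
d₁ = 36 − 26 = 10, d₂ = 36 − 19 = 17
Mode ≈ 81 + (10/(10+17)) × 15 = 81 + 5.5556 = 86.5556

86.56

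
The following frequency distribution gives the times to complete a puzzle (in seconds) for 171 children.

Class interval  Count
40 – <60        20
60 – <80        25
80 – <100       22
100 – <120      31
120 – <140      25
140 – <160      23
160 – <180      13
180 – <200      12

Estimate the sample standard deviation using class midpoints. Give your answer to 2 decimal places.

41.28

Midpoints: 50, 70, 90, 110, 130, 150, 170, 190
n = 171, Σfm = 19330, mean = 113.0409
Σfm² = 2474700
Σf(m − x̄)² = Σfm² − (Σfm)²/n = 2474700 − 19330²/171 = 289618.7135
Sample variance = 289618.7135 / 170 = 1703.6395
Standard deviation = √1703.6395 = 41.2752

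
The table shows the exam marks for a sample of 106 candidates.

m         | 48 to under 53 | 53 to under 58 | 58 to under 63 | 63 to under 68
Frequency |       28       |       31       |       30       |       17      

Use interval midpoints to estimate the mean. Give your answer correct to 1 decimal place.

Midpoints: 50.5, 55.5, 60.5, 65.5
Σfm = 28×50.5 + 31×55.5 + 30×60.5 + 17×65.5 = 6063
n = Σf = 106
Mean = 6063 / 106 = 57.1981

57.2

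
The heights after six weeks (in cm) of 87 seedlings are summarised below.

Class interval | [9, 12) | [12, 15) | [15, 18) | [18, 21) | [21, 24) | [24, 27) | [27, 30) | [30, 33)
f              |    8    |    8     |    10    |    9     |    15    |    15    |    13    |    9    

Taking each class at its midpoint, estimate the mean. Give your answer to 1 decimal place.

21.9

Midpoints: 10.5, 13.5, 16.5, 19.5, 22.5, 25.5, 28.5, 31.5
Σfm = 8×10.5 + 8×13.5 + 10×16.5 + 9×19.5 + 15×22.5 + 15×25.5 + 13×28.5 + 9×31.5 = 1906.5
n = Σf = 87
Mean = 1906.5 / 87 = 21.9138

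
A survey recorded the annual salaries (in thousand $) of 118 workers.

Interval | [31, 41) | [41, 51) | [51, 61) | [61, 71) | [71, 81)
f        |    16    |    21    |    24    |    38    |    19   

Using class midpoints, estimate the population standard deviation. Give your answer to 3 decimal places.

12.839

Midpoints: 36, 46, 56, 66, 76
n = 118, Σfm = 6838, mean = 57.9492
Σfm² = 415708
Σf(m − x̄)² = Σfm² − (Σfm)²/n = 415708 − 6838²/118 = 19451.6949
Population variance = 19451.6949 / 118 = 164.8449
Standard deviation = √164.8449 = 12.8392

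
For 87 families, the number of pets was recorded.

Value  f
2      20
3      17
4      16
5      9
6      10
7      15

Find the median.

Cumulative frequencies: 20, 37, 53, 62, 72, 87
n = 87, so the median is the value in position (n+1)/2 = 44.
Position 44 falls at value 4.

4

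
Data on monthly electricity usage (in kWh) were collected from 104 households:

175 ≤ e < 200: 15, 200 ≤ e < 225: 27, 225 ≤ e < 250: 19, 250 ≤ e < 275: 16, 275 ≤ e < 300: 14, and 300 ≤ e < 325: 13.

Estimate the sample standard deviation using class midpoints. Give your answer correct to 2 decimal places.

Midpoints: 187.5, 212.5, 237.5, 262.5, 287.5, 312.5
n = 104, Σfm = 25350, mean = 243.7500
Σfm² = 6347500
Σf(m − x̄)² = Σfm² − (Σfm)²/n = 6347500 − 25350²/104 = 168437.5000
Sample variance = 168437.5000 / 103 = 1635.3155
Standard deviation = √1635.3155 = 40.4390

40.44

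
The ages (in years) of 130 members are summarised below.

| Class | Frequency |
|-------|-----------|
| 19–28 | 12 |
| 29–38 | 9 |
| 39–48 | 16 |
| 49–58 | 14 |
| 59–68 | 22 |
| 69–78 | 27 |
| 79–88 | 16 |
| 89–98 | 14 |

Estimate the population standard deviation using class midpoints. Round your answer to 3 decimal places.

20.846

Midpoints: 23.5, 33.5, 43.5, 53.5, 63.5, 73.5, 83.5, 93.5
n = 130, Σfm = 8055, mean = 61.9615
Σfm² = 555592.5
Σf(m − x̄)² = Σfm² − (Σfm)²/n = 555592.5 − 8055²/130 = 56492.3077
Population variance = 56492.3077 / 130 = 434.5562
Standard deviation = √434.5562 = 20.8460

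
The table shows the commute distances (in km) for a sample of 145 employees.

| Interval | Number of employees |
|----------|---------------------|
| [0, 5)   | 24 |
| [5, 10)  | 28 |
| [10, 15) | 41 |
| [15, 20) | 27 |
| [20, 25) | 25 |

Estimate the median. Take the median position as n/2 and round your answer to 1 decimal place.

Cumulative frequencies: 24, 52, 93, 120, 145
n = 145; position = n/2 = 72.5.
This falls in the class [10, 15): L = 10, F = 52, f = 41, h = 5.
Median ≈ 10 + ((72.5 − 52) / 41) × 5 = 12.5000

12.5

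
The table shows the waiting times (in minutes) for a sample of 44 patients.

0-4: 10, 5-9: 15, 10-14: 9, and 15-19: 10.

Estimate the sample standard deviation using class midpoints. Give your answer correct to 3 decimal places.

5.434

Midpoints: 2, 7, 12, 17
n = 44, Σfm = 403, mean = 9.1591
Σfm² = 4961
Σf(m − x̄)² = Σfm² − (Σfm)²/n = 4961 − 403²/44 = 1269.8864
Sample variance = 1269.8864 / 43 = 29.5322
Standard deviation = √29.5322 = 5.4344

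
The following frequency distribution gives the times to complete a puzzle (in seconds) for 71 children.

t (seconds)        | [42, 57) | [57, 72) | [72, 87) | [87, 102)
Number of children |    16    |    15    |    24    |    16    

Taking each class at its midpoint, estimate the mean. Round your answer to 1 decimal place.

Midpoints: 49.5, 64.5, 79.5, 94.5
Σfm = 16×49.5 + 15×64.5 + 24×79.5 + 16×94.5 = 5179.5
n = Σf = 71
Mean = 5179.5 / 71 = 72.9507

73.0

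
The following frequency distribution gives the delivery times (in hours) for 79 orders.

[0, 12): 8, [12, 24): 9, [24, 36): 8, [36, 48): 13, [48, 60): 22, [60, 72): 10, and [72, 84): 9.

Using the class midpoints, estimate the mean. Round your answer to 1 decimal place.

44.9

Midpoints: 6, 18, 30, 42, 54, 66, 78
Σfm = 8×6 + 9×18 + 8×30 + 13×42 + 22×54 + 10×66 + 9×78 = 3546
n = Σf = 79
Mean = 3546 / 79 = 44.8861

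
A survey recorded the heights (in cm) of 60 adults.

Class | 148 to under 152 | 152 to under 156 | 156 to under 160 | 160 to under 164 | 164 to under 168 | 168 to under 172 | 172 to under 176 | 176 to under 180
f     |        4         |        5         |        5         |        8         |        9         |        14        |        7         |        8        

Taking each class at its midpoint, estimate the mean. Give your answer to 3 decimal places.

166.200

Midpoints: 150, 154, 158, 162, 166, 170, 174, 178
Σfm = 4×150 + 5×154 + 5×158 + 8×162 + 9×166 + 14×170 + 7×174 + 8×178 = 9972
n = Σf = 60
Mean = 9972 / 60 = 166.2000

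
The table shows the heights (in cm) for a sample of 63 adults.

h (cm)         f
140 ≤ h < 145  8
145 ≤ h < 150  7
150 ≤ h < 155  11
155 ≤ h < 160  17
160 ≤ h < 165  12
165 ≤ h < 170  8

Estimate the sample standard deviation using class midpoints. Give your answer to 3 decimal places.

7.725

Midpoints: 142.5, 147.5, 152.5, 157.5, 162.5, 167.5
n = 63, Σfm = 9817.5, mean = 155.8333
Σfm² = 1533593.75
Σf(m − x̄)² = Σfm² − (Σfm)²/n = 1533593.75 − 9817.5²/63 = 3700.0000
Sample variance = 3700.0000 / 62 = 59.6774
Standard deviation = √59.6774 = 7.7251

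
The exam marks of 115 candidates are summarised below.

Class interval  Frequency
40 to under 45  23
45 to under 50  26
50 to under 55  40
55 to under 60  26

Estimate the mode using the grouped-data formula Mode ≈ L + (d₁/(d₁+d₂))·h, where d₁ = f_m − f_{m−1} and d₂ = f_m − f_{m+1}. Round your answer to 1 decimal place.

Modal class: 50 to under 55 (highest frequency 40).
d₁ = 40 − 26 = 14, d₂ = 40 − 26 = 14
Mode ≈ 50 + (14/(14+14)) × 5 = 50 + 2.5000 = 52.5000

52.5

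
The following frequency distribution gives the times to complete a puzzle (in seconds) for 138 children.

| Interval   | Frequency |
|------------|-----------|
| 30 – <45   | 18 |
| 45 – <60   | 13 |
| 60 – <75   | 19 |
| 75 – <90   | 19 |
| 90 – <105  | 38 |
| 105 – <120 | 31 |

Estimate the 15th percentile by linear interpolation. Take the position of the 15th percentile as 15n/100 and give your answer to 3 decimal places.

Cumulative frequencies: 18, 31, 50, 69, 107, 138
n = 138; position = 15n/100 = 20.7.
This falls in the class 45 – <60: L = 45, F = 18, f = 13, h = 15.
15th percentile ≈ 45 + ((20.7 − 18) / 13) × 15 = 48.1154

48.115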